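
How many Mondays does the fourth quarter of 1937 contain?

13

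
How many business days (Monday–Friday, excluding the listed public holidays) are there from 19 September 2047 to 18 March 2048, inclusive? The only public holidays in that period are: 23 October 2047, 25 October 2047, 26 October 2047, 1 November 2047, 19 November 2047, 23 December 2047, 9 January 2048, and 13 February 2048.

123

19 September 2047 is a Thursday.
That's 182 days from start to end, counting both.
182 = 7 × 26, so the span is exactly 26 full weeks.
Each full week contributes 5 weekdays (Mon–Fri): 26 × 5 = 130.
Total: 130.
Holidays: 23 October 2047 (Wed); 25 October 2047 (Fri); 26 October 2047 (Sat); 1 November 2047 (Fri); 19 November 2047 (Tue); 23 December 2047 (Mon); 9 January 2048 (Thu); 13 February 2048 (Thu).
7 of the 8 holidays fall on weekdays; the rest are weekends and were already excluded.
Business days: 130 − 7 = 123.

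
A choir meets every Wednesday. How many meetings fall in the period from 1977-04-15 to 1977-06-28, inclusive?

10

1977-04-15 is a Friday.
That's 75 days from start to end, counting both.
75 = 7 × 10 + 5, so there are 10 full weeks plus 5 extra days.
Each full week contributes one Wednesday: 10 so far.
The 5 extra days are Fri, Sat, Sun, Mon, Tue — none qualify.
Total: 10 + 0 = 10.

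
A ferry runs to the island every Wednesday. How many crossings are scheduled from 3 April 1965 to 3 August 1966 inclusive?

3 April 1965 is a Saturday.
The range spans 488 days (inclusive of both endpoints).
488 = 7 × 69 + 5, so there are 69 full weeks plus 5 extra days.
Each full week contributes one Wednesday: 69 so far.
The 5 extra days are Sat, Sun, Mon, Tue, Wed — 1 of them qualifies.
Total: 69 + 1 = 70.

70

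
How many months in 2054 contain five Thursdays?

A month has five Thursdays exactly when Thursday falls within its first (length − 28) days.
Jan: 31 days, starts Thu → 5 of Thu, Fri, Sat ✓
Feb: 28 days, starts Sun → 5 of (none)
Mar: 31 days, starts Sun → 5 of Sun, Mon, Tue
Apr: 30 days, starts Wed → 5 of Wed, Thu ✓
May: 31 days, starts Fri → 5 of Fri, Sat, Sun
Jun: 30 days, starts Mon → 5 of Mon, Tue
Jul: 31 days, starts Wed → 5 of Wed, Thu, Fri ✓
Aug: 31 days, starts Sat → 5 of Sat, Sun, Mon
Sep: 30 days, starts Tue → 5 of Tue, Wed
Oct: 31 days, starts Thu → 5 of Thu, Fri, Sat ✓
Nov: 30 days, starts Sun → 5 of Sun, Mon
Dec: 31 days, starts Tue → 5 of Tue, Wed, Thu ✓
Months with five Thursdays: Jan, Apr, Jul, Oct, Dec.

5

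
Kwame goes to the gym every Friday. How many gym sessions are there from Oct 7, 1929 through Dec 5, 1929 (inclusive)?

Oct 7, 1929 is a Monday.
From Oct 7, 1929 to Dec 5, 1929 is 60 days inclusive.
60 = 7 × 8 + 4, so there are 8 full weeks plus 4 extra days.
Each full week contributes one Friday: 8 so far.
The 4 extra days are Monday, Tuesday, Wednesday, Thursday — none qualify.
Total: 8 + 0 = 8.

8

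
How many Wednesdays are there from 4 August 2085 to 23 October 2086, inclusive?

4 August 2085 is a Saturday.
The range spans 446 days (inclusive of both endpoints).
446 = 7 × 63 + 5, so there are 63 full weeks plus 5 extra days.
Each full week contributes one Wednesday: 63 so far.
The 5 extra days are Sat, Sun, Mon, Tue, Wed — 1 of them qualifies.
Total: 63 + 1 = 64.

64 Wednesdays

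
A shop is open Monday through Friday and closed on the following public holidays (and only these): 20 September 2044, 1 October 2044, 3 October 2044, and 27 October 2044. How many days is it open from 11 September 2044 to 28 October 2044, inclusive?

32

11 September 2044 is a Sunday.
From 11 September 2044 to 28 October 2044 is 48 days inclusive.
48 = 7 × 6 + 6, so there are 6 full weeks plus 6 extra days.
Each full week contributes 5 weekdays (Mon–Fri): 6 × 5 = 30.
The 6 extra days are Sun, Mon, Tue, Wed, Thu, Fri — 5 of them qualify.
Total: 30 + 5 = 35.
Holidays: 20 September 2044 (Tue); 1 October 2044 (Sat); 3 October 2044 (Mon); 27 October 2044 (Thu).
3 of the 4 holidays fall on weekdays; the rest are weekends and were already excluded.
Business days: 35 − 3 = 32.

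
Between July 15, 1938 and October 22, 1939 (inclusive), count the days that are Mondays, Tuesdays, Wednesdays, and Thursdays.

July 15, 1938 is a Friday.
From July 15, 1938 to October 22, 1939 is 465 days inclusive.
465 = 7 × 66 + 3, so there are 66 full weeks plus 3 extra days.
Each full week contributes 4 days from the set (Mon, Tue, Wed, Thu): 66 × 4 = 264.
The 3 extra days are Fri, Sat, Sun — none qualify.
Total: 264 + 0 = 264.

264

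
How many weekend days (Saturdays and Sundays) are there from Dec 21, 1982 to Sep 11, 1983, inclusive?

76

Dec 21, 1982 is a Tuesday.
From Dec 21, 1982 to Sep 11, 1983 is 265 days inclusive.
265 = 7 × 37 + 6, so there are 37 full weeks plus 6 extra days.
Each full week contributes 2 weekend days (Sat, Sun): 37 × 2 = 74.
The 6 extra days are Tue, Wed, Thu, Fri, Sat, Sun — 2 of them qualify.
Total: 74 + 2 = 76.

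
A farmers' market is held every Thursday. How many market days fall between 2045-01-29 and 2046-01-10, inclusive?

49

2045-01-29 is a Sunday.
From 2045-01-29 to 2046-01-10 is 347 days inclusive.
347 = 7 × 49 + 4, so there are 49 full weeks plus 4 extra days.
Each full week contributes one Thursday: 49 so far.
The 4 extra days are Sunday, Monday, Tuesday, Wednesday — none qualify.
Total: 49 + 0 = 49.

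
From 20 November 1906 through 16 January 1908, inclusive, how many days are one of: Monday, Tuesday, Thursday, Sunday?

20 November 1906 is a Tuesday.
That's 423 days from start to end, counting both.
423 = 7 × 60 + 3, so there are 60 full weeks plus 3 extra days.
Each full week contributes 4 days from the set (Mon, Tue, Thu, Sun): 60 × 4 = 240.
The 3 extra days are Tuesday, Wednesday, Thursday — 2 of them qualify.
Total: 240 + 2 = 242.

242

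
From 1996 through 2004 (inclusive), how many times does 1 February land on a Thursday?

Day of week of February 1 in each year:
1996: Thu ✓, 1997: Sat, 1998: Sun, 1999: Mon, 2000: Tue, 2001: Thu ✓, 2002: Fri, 2003: Sat, 2004: Sun
Thursdays: 1996, 2001.

2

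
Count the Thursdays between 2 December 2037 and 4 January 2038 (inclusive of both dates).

2 December 2037 is a Wednesday.
The range spans 34 days (inclusive of both endpoints).
34 = 7 × 4 + 6, so there are 4 full weeks plus 6 extra days.
Each full week contributes one Thursday: 4 so far.
The 6 extra days are Wed, Thu, Fri, Sat, Sun, Mon — 1 of them qualifies.
Total: 4 + 1 = 5.

5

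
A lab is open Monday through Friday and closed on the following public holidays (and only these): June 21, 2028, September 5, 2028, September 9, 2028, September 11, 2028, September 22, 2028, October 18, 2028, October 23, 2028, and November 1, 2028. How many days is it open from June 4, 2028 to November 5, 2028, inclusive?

June 4, 2028 is a Sunday.
The range spans 155 days (inclusive of both endpoints).
155 = 7 × 22 + 1, so there are 22 full weeks plus 1 extra day.
Each full week contributes 5 weekdays (Mon–Fri): 22 × 5 = 110.
The 1 extra day is Sunday — none qualify.
Total: 110 + 0 = 110.
Holidays: June 21, 2028 (Wed); September 5, 2028 (Tue); September 9, 2028 (Sat); September 11, 2028 (Mon); September 22, 2028 (Fri); October 18, 2028 (Wed); October 23, 2028 (Mon); November 1, 2028 (Wed).
7 of the 8 holidays fall on weekdays; the rest are weekends and were already excluded.
Business days: 110 − 7 = 103.

103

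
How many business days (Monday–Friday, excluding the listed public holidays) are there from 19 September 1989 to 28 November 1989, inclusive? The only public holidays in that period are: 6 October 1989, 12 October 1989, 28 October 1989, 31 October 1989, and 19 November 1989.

48 business days

19 September 1989 is a Tuesday.
From 19 September 1989 to 28 November 1989 is 71 days inclusive.
71 = 7 × 10 + 1, so there are 10 full weeks plus 1 extra day.
Each full week contributes 5 weekdays (Mon–Fri): 10 × 5 = 50.
The 1 extra day is Tue — 1 of them qualifies.
Total: 50 + 1 = 51.
Holidays: 6 October 1989 (Fri); 12 October 1989 (Thu); 28 October 1989 (Sat); 31 October 1989 (Tue); 19 November 1989 (Sun).
3 of the 5 holidays fall on weekdays; the rest are weekends and were already excluded.
Business days: 51 − 3 = 48.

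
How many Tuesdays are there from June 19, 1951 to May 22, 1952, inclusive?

49 Tuesdays

June 19, 1951 is a Tuesday.
That's 339 days from start to end, counting both.
339 = 7 × 48 + 3, so there are 48 full weeks plus 3 extra days.
Each full week contributes one Tuesday: 48 so far.
The 3 extra days are Tue, Wed, Thu — 1 of them qualifies.
Total: 48 + 1 = 49.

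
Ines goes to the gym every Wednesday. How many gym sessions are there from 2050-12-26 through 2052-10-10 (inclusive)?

2050-12-26 is a Monday.
From 2050-12-26 to 2052-10-10 is 655 days inclusive.
655 = 7 × 93 + 4, so there are 93 full weeks plus 4 extra days.
Each full week contributes one Wednesday: 93 so far.
The 4 extra days are Monday, Tuesday, Wednesday, Thursday — 1 of them qualifies.
Total: 93 + 1 = 94.

94 Wednesdays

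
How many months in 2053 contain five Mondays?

A month has five Mondays exactly when Monday falls within its first (length − 28) days.
Jan: 31 days, starts Wed → 5 of Wed, Thu, Fri
Feb: 28 days, starts Sat → 5 of (none)
Mar: 31 days, starts Sat → 5 of Sat, Sun, Mon ✓
Apr: 30 days, starts Tue → 5 of Tue, Wed
May: 31 days, starts Thu → 5 of Thu, Fri, Sat
Jun: 30 days, starts Sun → 5 of Sun, Mon ✓
Jul: 31 days, starts Tue → 5 of Tue, Wed, Thu
Aug: 31 days, starts Fri → 5 of Fri, Sat, Sun
Sep: 30 days, starts Mon → 5 of Mon, Tue ✓
Oct: 31 days, starts Wed → 5 of Wed, Thu, Fri
Nov: 30 days, starts Sat → 5 of Sat, Sun
Dec: 31 days, starts Mon → 5 of Mon, Tue, Wed ✓
Months with five Mondays: Mar, Jun, Sep, Dec.

4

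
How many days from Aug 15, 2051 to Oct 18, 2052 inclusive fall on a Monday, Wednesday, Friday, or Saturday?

Aug 15, 2051 is a Tuesday.
The range spans 431 days (inclusive of both endpoints).
431 = 7 × 61 + 4, so there are 61 full weeks plus 4 extra days.
Each full week contributes 4 days from the set (Mon, Wed, Fri, Sat): 61 × 4 = 244.
The 4 extra days are Tue, Wed, Thu, Fri — 2 of them qualify.
Total: 244 + 2 = 246.

246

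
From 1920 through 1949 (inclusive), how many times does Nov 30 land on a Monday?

Day of week of November 30 in each year:
1920: Tue, 1921: Wed, 1922: Thu, 1923: Fri, 1924: Sun, 1925: Mon ✓, 1926: Tue, 1927: Wed, 1928: Fri, 1929: Sat, 1930: Sun, 1931: Mon ✓, 1932: Wed, 1933: Thu, 1934: Fri, 1935: Sat, 1936: Mon ✓, 1937: Tue, 1938: Wed, 1939: Thu, 1940: Sat, 1941: Sun, 1942: Mon ✓, 1943: Tue, 1944: Thu, 1945: Fri, 1946: Sat, 1947: Sun, 1948: Tue, 1949: Wed
Mondays: 1925, 1931, 1936, 1942.

4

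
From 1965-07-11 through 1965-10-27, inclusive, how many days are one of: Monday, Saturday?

31

1965-07-11 is a Sunday.
The range spans 109 days (inclusive of both endpoints).
109 = 7 × 15 + 4, so there are 15 full weeks plus 4 extra days.
Each full week contributes 2 days from the set (Mon, Sat): 15 × 2 = 30.
The 4 extra days are Sun, Mon, Tue, Wed — 1 of them qualifies.
Total: 30 + 1 = 31.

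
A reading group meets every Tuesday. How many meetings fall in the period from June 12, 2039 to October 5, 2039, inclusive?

June 12, 2039 is a Sunday.
The range spans 116 days (inclusive of both endpoints).
116 = 7 × 16 + 4, so there are 16 full weeks plus 4 extra days.
Each full week contributes one Tuesday: 16 so far.
The 4 extra days are Sunday, Monday, Tuesday, Wednesday — 1 of them qualifies.
Total: 16 + 1 = 17.

17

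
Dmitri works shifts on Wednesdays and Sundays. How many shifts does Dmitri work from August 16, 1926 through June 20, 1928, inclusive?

193

August 16, 1926 is a Monday.
From August 16, 1926 to June 20, 1928 is 675 days inclusive.
675 = 7 × 96 + 3, so there are 96 full weeks plus 3 extra days.
Each full week contributes 2 days from the set (Wed, Sun): 96 × 2 = 192.
The 3 extra days are Monday, Tuesday, Wednesday — 1 of them qualifies.
Total: 192 + 1 = 193.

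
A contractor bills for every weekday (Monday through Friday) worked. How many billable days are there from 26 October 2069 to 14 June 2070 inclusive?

165 weekdays

26 October 2069 is a Saturday.
From 26 October 2069 to 14 June 2070 is 232 days inclusive.
232 = 7 × 33 + 1, so there are 33 full weeks plus 1 extra day.
Each full week contributes 5 weekdays (Mon–Fri): 33 × 5 = 165.
The 1 extra day is Sat — none qualify.
Total: 165 + 0 = 165.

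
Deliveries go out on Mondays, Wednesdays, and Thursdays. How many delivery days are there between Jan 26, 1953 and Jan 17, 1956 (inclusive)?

466

Jan 26, 1953 is a Monday.
From Jan 26, 1953 to Jan 17, 1956 is 1087 days inclusive.
1087 = 7 × 155 + 2, so there are 155 full weeks plus 2 extra days.
Each full week contributes 3 days from the set (Mon, Wed, Thu): 155 × 3 = 465.
The 2 extra days are Monday, Tuesday — 1 of them qualifies.
Total: 465 + 1 = 466.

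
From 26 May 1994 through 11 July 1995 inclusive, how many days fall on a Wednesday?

58

26 May 1994 is a Thursday.
From 26 May 1994 to 11 July 1995 is 412 days inclusive.
412 = 7 × 58 + 6, so there are 58 full weeks plus 6 extra days.
Each full week contributes one Wednesday: 58 so far.
The 6 extra days are Thu, Fri, Sat, Sun, Mon, Tue — none qualify.
Total: 58 + 0 = 58.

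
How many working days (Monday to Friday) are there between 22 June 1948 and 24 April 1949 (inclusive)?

219

22 June 1948 is a Tuesday.
That's 307 days from start to end, counting both.
307 = 7 × 43 + 6, so there are 43 full weeks plus 6 extra days.
Each full week contributes 5 weekdays (Mon–Fri): 43 × 5 = 215.
The 6 extra days are Tuesday, Wednesday, Thursday, Friday, Saturday, Sunday — 4 of them qualify.
Total: 215 + 4 = 219.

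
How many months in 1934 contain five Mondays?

5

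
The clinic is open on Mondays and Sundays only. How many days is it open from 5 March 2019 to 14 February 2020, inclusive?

5 March 2019 is a Tuesday.
That's 347 days from start to end, counting both.
347 = 7 × 49 + 4, so there are 49 full weeks plus 4 extra days.
Each full week contributes 2 days from the set (Mon, Sun): 49 × 2 = 98.
The 4 extra days are Tue, Wed, Thu, Fri — none qualify.
Total: 98 + 0 = 98.

98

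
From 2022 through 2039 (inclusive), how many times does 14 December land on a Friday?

Day of week of December 14 in each year:
2022: Wed, 2023: Thu, 2024: Sat, 2025: Sun, 2026: Mon, 2027: Tue, 2028: Thu, 2029: Fri ✓, 2030: Sat, 2031: Sun, 2032: Tue, 2033: Wed, 2034: Thu, 2035: Fri ✓, 2036: Sun, 2037: Mon, 2038: Tue, 2039: Wed
Fridays: 2029, 2035.

2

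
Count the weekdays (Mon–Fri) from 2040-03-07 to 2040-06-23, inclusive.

2040-03-07 is a Wednesday.
That's 109 days from start to end, counting both.
109 = 7 × 15 + 4, so there are 15 full weeks plus 4 extra days.
Each full week contributes 5 weekdays (Mon–Fri): 15 × 5 = 75.
The 4 extra days are Wednesday, Thursday, Friday, Saturday — 3 of them qualify.
Total: 75 + 3 = 78.

78 weekdays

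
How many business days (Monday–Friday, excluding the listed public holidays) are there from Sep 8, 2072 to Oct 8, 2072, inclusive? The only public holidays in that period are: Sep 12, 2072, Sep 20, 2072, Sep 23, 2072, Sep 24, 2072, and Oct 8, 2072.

19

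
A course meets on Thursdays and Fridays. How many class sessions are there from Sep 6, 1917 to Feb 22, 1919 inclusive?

Sep 6, 1917 is a Thursday.
That's 535 days from start to end, counting both.
535 = 7 × 76 + 3, so there are 76 full weeks plus 3 extra days.
Each full week contributes 2 days from the set (Thu, Fri): 76 × 2 = 152.
The 3 extra days are Thursday, Friday, Saturday — 2 of them qualify.
Total: 152 + 2 = 154.

154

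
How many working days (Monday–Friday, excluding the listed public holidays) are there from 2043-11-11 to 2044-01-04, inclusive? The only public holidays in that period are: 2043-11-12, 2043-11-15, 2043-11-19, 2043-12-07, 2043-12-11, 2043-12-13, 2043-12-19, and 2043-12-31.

34

2043-11-11 is a Wednesday.
The range spans 55 days (inclusive of both endpoints).
55 = 7 × 7 + 6, so there are 7 full weeks plus 6 extra days.
Each full week contributes 5 weekdays (Mon–Fri): 7 × 5 = 35.
The 6 extra days are Wednesday, Thursday, Friday, Saturday, Sunday, Monday — 4 of them qualify.
Total: 35 + 4 = 39.
Holidays: 2043-11-12 (Thu); 2043-11-15 (Sun); 2043-11-19 (Thu); 2043-12-07 (Mon); 2043-12-11 (Fri); 2043-12-13 (Sun); 2043-12-19 (Sat); 2043-12-31 (Thu).
5 of the 8 holidays fall on weekdays; the rest are weekends and were already excluded.
Business days: 39 − 5 = 34.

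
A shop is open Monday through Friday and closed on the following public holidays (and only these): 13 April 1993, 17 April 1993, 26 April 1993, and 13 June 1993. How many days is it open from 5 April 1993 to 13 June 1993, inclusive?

48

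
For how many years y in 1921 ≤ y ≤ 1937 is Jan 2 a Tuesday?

2

Day of week of January 2 in each year:
1921: Sun, 1922: Mon, 1923: Tue ✓, 1924: Wed, 1925: Fri, 1926: Sat, 1927: Sun, 1928: Mon, 1929: Wed, 1930: Thu, 1931: Fri, 1932: Sat, 1933: Mon, 1934: Tue ✓, 1935: Wed, 1936: Thu, 1937: Sat
Tuesdays: 1923, 1934.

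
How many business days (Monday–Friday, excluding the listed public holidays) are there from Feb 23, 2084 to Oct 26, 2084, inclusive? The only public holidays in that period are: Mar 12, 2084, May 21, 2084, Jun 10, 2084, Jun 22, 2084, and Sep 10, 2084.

Feb 23, 2084 is a Wednesday.
That's 247 days from start to end, counting both.
247 = 7 × 35 + 2, so there are 35 full weeks plus 2 extra days.
Each full week contributes 5 weekdays (Mon–Fri): 35 × 5 = 175.
The 2 extra days are Wed, Thu — 2 of them qualify.
Total: 175 + 2 = 177.
Holidays: Mar 12, 2084 (Sun); May 21, 2084 (Sun); Jun 10, 2084 (Sat); Jun 22, 2084 (Thu); Sep 10, 2084 (Sun).
1 of the 5 holidays fall on weekdays; the rest are weekends and were already excluded.
Business days: 177 − 1 = 176.

176 business days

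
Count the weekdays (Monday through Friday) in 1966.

January 1, 1966 is a Saturday.
The range spans 365 days (inclusive of both endpoints).
365 = 7 × 52 + 1, so there are 52 full weeks plus 1 extra day.
Each full week contributes 5 weekdays (Mon–Fri): 52 × 5 = 260.
The 1 extra day is Saturday — none qualify.
Total: 260 + 0 = 260.

260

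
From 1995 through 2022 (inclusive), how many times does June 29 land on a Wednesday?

4

Day of week of June 29 in each year:
1995: Thu, 1996: Sat, 1997: Sun, 1998: Mon, 1999: Tue, 2000: Thu, 2001: Fri, 2002: Sat, 2003: Sun, 2004: Tue, 2005: Wed ✓, 2006: Thu, 2007: Fri, 2008: Sun, 2009: Mon, 2010: Tue, 2011: Wed ✓, 2012: Fri, 2013: Sat, 2014: Sun, 2015: Mon, 2016: Wed ✓, 2017: Thu, 2018: Fri, 2019: Sat, 2020: Mon, 2021: Tue, 2022: Wed ✓
Wednesdays: 2005, 2011, 2016, 2022.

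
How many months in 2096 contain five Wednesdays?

A month has five Wednesdays exactly when Wednesday falls within its first (length − 28) days.
Jan: 31 days, starts Sun → 5 of Sun, Mon, Tue
Feb: 29 days, starts Wed → 5 of Wed ✓
Mar: 31 days, starts Thu → 5 of Thu, Fri, Sat
Apr: 30 days, starts Sun → 5 of Sun, Mon
May: 31 days, starts Tue → 5 of Tue, Wed, Thu ✓
Jun: 30 days, starts Fri → 5 of Fri, Sat
Jul: 31 days, starts Sun → 5 of Sun, Mon, Tue
Aug: 31 days, starts Wed → 5 of Wed, Thu, Fri ✓
Sep: 30 days, starts Sat → 5 of Sat, Sun
Oct: 31 days, starts Mon → 5 of Mon, Tue, Wed ✓
Nov: 30 days, starts Thu → 5 of Thu, Fri
Dec: 31 days, starts Sat → 5 of Sat, Sun, Mon
Months with five Wednesdays: Feb, May, Aug, Oct.

4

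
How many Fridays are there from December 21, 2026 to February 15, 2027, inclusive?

December 21, 2026 is a Monday.
From December 21, 2026 to February 15, 2027 is 57 days inclusive.
57 = 7 × 8 + 1, so there are 8 full weeks plus 1 extra day.
Each full week contributes one Friday: 8 so far.
The 1 extra day is Monday — none qualify.
Total: 8 + 0 = 8.

8 Fridays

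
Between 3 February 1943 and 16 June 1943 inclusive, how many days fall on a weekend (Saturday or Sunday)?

38

3 February 1943 is a Wednesday.
From 3 February 1943 to 16 June 1943 is 134 days inclusive.
134 = 7 × 19 + 1, so there are 19 full weeks plus 1 extra day.
Each full week contributes 2 weekend days (Sat, Sun): 19 × 2 = 38.
The 1 extra day is Wednesday — none qualify.
Total: 38 + 0 = 38.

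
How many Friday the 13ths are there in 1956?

The 13th falls on a Friday when the month's 13th has weekday Fri.
Jan 13 is Fri ✓; Feb 13 is Mon; Mar 13 is Tue; Apr 13 is Fri ✓; May 13 is Sun; Jun 13 is Wed; Jul 13 is Fri ✓; Aug 13 is Mon; Sep 13 is Thu; Oct 13 is Sat; Nov 13 is Tue; Dec 13 is Thu.
Friday the 13ths: Jan, Apr, Jul.

3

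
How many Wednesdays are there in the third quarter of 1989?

13

1 July 1989 is a Saturday.
The range spans 92 days (inclusive of both endpoints).
92 = 7 × 13 + 1, so there are 13 full weeks plus 1 extra day.
Each full week contributes one Wednesday: 13 so far.
The 1 extra day is Saturday — none qualify.
Total: 13 + 0 = 13.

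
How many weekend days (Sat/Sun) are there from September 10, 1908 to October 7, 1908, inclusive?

September 10, 1908 is a Thursday.
That's 28 days from start to end, counting both.
28 = 7 × 4, so the span is exactly 4 full weeks.
Each full week contributes 2 weekend days (Sat, Sun): 4 × 2 = 8.
Total: 8.

8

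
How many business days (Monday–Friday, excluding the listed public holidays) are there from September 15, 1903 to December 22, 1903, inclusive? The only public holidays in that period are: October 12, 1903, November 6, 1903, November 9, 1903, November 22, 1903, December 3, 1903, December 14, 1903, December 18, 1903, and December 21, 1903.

64

September 15, 1903 is a Tuesday.
From September 15, 1903 to December 22, 1903 is 99 days inclusive.
99 = 7 × 14 + 1, so there are 14 full weeks plus 1 extra day.
Each full week contributes 5 weekdays (Mon–Fri): 14 × 5 = 70.
The 1 extra day is Tuesday — 1 of them qualifies.
Total: 70 + 1 = 71.
Holidays: October 12, 1903 (Mon); November 6, 1903 (Fri); November 9, 1903 (Mon); November 22, 1903 (Sun); December 3, 1903 (Thu); December 14, 1903 (Mon); December 18, 1903 (Fri); December 21, 1903 (Mon).
7 of the 8 holidays fall on weekdays; the rest are weekends and were already excluded.
Business days: 71 − 7 = 64.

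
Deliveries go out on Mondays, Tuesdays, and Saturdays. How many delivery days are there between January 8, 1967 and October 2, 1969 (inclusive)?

428

January 8, 1967 is a Sunday.
The range spans 999 days (inclusive of both endpoints).
999 = 7 × 142 + 5, so there are 142 full weeks plus 5 extra days.
Each full week contributes 3 days from the set (Mon, Tue, Sat): 142 × 3 = 426.
The 5 extra days are Sun, Mon, Tue, Wed, Thu — 2 of them qualify.
Total: 426 + 2 = 428.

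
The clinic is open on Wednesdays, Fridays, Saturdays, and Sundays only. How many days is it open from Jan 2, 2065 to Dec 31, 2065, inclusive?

208

Jan 2, 2065 is a Friday.
The range spans 364 days (inclusive of both endpoints).
364 = 7 × 52, so the span is exactly 52 full weeks.
Each full week contributes 4 days from the set (Wed, Fri, Sat, Sun): 52 × 4 = 208.
Total: 208.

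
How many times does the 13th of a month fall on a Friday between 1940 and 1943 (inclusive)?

7

Friday-the-13ths by year:
1940: Sep, Dec
1941: Jun
1942: Feb, Mar, Nov
1943: Aug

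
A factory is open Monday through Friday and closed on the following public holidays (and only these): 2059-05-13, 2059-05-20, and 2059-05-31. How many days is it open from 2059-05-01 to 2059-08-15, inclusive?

75 business days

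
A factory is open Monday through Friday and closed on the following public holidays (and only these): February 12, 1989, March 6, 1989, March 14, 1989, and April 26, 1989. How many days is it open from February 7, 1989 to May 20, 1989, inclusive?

February 7, 1989 is a Tuesday.
The range spans 103 days (inclusive of both endpoints).
103 = 7 × 14 + 5, so there are 14 full weeks plus 5 extra days.
Each full week contributes 5 weekdays (Mon–Fri): 14 × 5 = 70.
The 5 extra days are Tue, Wed, Thu, Fri, Sat — 4 of them qualify.
Total: 70 + 4 = 74.
Holidays: February 12, 1989 (Sun); March 6, 1989 (Mon); March 14, 1989 (Tue); April 26, 1989 (Wed).
3 of the 4 holidays fall on weekdays; the rest are weekends and were already excluded.
Business days: 74 − 3 = 71.

71 business days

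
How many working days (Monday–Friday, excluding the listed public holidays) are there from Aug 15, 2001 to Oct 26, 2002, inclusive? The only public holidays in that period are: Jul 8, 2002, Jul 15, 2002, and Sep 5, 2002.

310

Aug 15, 2001 is a Wednesday.
That's 438 days from start to end, counting both.
438 = 7 × 62 + 4, so there are 62 full weeks plus 4 extra days.
Each full week contributes 5 weekdays (Mon–Fri): 62 × 5 = 310.
The 4 extra days are Wednesday, Thursday, Friday, Saturday — 3 of them qualify.
Total: 310 + 3 = 313.
Holidays: Jul 8, 2002 (Mon); Jul 15, 2002 (Mon); Sep 5, 2002 (Thu).
All 3 holidays fall on weekdays, so subtract 3.
Business days: 313 − 3 = 310.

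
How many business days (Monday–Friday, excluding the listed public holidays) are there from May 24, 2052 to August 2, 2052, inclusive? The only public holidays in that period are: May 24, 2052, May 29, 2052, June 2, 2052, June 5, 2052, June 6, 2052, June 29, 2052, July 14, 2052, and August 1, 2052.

May 24, 2052 is a Friday.
That's 71 days from start to end, counting both.
71 = 7 × 10 + 1, so there are 10 full weeks plus 1 extra day.
Each full week contributes 5 weekdays (Mon–Fri): 10 × 5 = 50.
The 1 extra day is Fri — 1 of them qualifies.
Total: 50 + 1 = 51.
Holidays: May 24, 2052 (Fri); May 29, 2052 (Wed); June 2, 2052 (Sun); June 5, 2052 (Wed); June 6, 2052 (Thu); June 29, 2052 (Sat); July 14, 2052 (Sun); August 1, 2052 (Thu).
5 of the 8 holidays fall on weekdays; the rest are weekends and were already excluded.
Business days: 51 − 5 = 46.

46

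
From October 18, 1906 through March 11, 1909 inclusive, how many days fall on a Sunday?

125 Sundays

October 18, 1906 is a Thursday.
That's 876 days from start to end, counting both.
876 = 7 × 125 + 1, so there are 125 full weeks plus 1 extra day.
Each full week contributes one Sunday: 125 so far.
The 1 extra day is Thu — none qualify.
Total: 125 + 0 = 125.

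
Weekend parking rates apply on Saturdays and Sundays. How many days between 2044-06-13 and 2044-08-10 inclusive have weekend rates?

16

2044-06-13 is a Monday.
The range spans 59 days (inclusive of both endpoints).
59 = 7 × 8 + 3, so there are 8 full weeks plus 3 extra days.
Each full week contributes 2 weekend days (Sat, Sun): 8 × 2 = 16.
The 3 extra days are Mon, Tue, Wed — none qualify.
Total: 16 + 0 = 16.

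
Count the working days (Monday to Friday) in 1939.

260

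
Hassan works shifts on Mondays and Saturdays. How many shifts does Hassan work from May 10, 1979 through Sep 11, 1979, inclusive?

May 10, 1979 is a Thursday.
The range spans 125 days (inclusive of both endpoints).
125 = 7 × 17 + 6, so there are 17 full weeks plus 6 extra days.
Each full week contributes 2 days from the set (Mon, Sat): 17 × 2 = 34.
The 6 extra days are Thu, Fri, Sat, Sun, Mon, Tue — 2 of them qualify.
Total: 34 + 2 = 36.

36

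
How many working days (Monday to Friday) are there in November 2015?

1 November 2015 is a Sunday.
That's 30 days from start to end, counting both.
30 = 7 × 4 + 2, so there are 4 full weeks plus 2 extra days.
Each full week contributes 5 weekdays (Mon–Fri): 4 × 5 = 20.
The 2 extra days are Sun, Mon — 1 of them qualifies.
Total: 20 + 1 = 21.

21 weekdays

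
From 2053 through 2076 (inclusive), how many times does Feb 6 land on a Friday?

4

Day of week of February 6 in each year:
2053: Thu, 2054: Fri ✓, 2055: Sat, 2056: Sun, 2057: Tue, 2058: Wed, 2059: Thu, 2060: Fri ✓, 2061: Sun, 2062: Mon, 2063: Tue, 2064: Wed, 2065: Fri ✓, 2066: Sat, 2067: Sun, 2068: Mon, 2069: Wed, 2070: Thu, 2071: Fri ✓, 2072: Sat, 2073: Mon, 2074: Tue, 2075: Wed, 2076: Thu
Fridays: 2054, 2060, 2065, 2071.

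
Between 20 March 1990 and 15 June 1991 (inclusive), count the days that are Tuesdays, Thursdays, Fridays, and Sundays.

259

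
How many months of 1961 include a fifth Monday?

4

A month has five Mondays exactly when Monday falls within its first (length − 28) days.
Jan: 31 days, starts Sun → 5 of Sun, Mon, Tue ✓
Feb: 28 days, starts Wed → 5 of (none)
Mar: 31 days, starts Wed → 5 of Wed, Thu, Fri
Apr: 30 days, starts Sat → 5 of Sat, Sun
May: 31 days, starts Mon → 5 of Mon, Tue, Wed ✓
Jun: 30 days, starts Thu → 5 of Thu, Fri
Jul: 31 days, starts Sat → 5 of Sat, Sun, Mon ✓
Aug: 31 days, starts Tue → 5 of Tue, Wed, Thu
Sep: 30 days, starts Fri → 5 of Fri, Sat
Oct: 31 days, starts Sun → 5 of Sun, Mon, Tue ✓
Nov: 30 days, starts Wed → 5 of Wed, Thu
Dec: 31 days, starts Fri → 5 of Fri, Sat, Sun
Months with five Mondays: Jan, May, Jul, Oct.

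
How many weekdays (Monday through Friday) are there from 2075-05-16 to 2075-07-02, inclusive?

2075-05-16 is a Thursday.
That's 48 days from start to end, counting both.
48 = 7 × 6 + 6, so there are 6 full weeks plus 6 extra days.
Each full week contributes 5 weekdays (Mon–Fri): 6 × 5 = 30.
The 6 extra days are Thu, Fri, Sat, Sun, Mon, Tue — 4 of them qualify.
Total: 30 + 4 = 34.

34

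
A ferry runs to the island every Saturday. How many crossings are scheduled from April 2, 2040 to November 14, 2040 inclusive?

32 Saturdays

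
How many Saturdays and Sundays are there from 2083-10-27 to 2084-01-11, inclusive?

2083-10-27 is a Wednesday.
The range spans 77 days (inclusive of both endpoints).
77 = 7 × 11, so the span is exactly 11 full weeks.
Each full week contributes 2 weekend days (Sat, Sun): 11 × 2 = 22.
Total: 22.

22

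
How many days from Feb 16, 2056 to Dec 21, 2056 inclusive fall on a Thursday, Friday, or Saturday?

133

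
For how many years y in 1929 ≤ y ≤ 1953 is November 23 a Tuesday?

3

Day of week of November 23 in each year:
1929: Sat, 1930: Sun, 1931: Mon, 1932: Wed, 1933: Thu, 1934: Fri, 1935: Sat, 1936: Mon, 1937: Tue ✓, 1938: Wed, 1939: Thu, 1940: Sat, 1941: Sun, 1942: Mon, 1943: Tue ✓, 1944: Thu, 1945: Fri, 1946: Sat, 1947: Sun, 1948: Tue ✓, 1949: Wed, 1950: Thu, 1951: Fri, 1952: Sun, 1953: Mon
Tuesdays: 1937, 1943, 1948.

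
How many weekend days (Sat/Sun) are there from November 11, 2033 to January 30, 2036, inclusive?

232

November 11, 2033 is a Friday.
From November 11, 2033 to January 30, 2036 is 811 days inclusive.
811 = 7 × 115 + 6, so there are 115 full weeks plus 6 extra days.
Each full week contributes 2 weekend days (Sat, Sun): 115 × 2 = 230.
The 6 extra days are Friday, Saturday, Sunday, Monday, Tuesday, Wednesday — 2 of them qualify.
Total: 230 + 2 = 232.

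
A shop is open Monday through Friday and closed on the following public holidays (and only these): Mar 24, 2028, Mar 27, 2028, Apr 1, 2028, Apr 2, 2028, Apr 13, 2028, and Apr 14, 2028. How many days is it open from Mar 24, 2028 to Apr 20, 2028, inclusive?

Mar 24, 2028 is a Friday.
From Mar 24, 2028 to Apr 20, 2028 is 28 days inclusive.
28 = 7 × 4, so the span is exactly 4 full weeks.
Each full week contributes 5 weekdays (Mon–Fri): 4 × 5 = 20.
Total: 20.
Holidays: Mar 24, 2028 (Fri); Mar 27, 2028 (Mon); Apr 1, 2028 (Sat); Apr 2, 2028 (Sun); Apr 13, 2028 (Thu); Apr 14, 2028 (Fri).
4 of the 6 holidays fall on weekdays; the rest are weekends and were already excluded.
Business days: 20 − 4 = 16.

16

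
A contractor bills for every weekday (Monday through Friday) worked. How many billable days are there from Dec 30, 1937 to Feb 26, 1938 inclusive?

42

Dec 30, 1937 is a Thursday.
From Dec 30, 1937 to Feb 26, 1938 is 59 days inclusive.
59 = 7 × 8 + 3, so there are 8 full weeks plus 3 extra days.
Each full week contributes 5 weekdays (Mon–Fri): 8 × 5 = 40.
The 3 extra days are Thu, Fri, Sat — 2 of them qualify.
Total: 40 + 2 = 42.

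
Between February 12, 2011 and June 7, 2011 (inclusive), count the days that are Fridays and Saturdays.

33

February 12, 2011 is a Saturday.
The range spans 116 days (inclusive of both endpoints).
116 = 7 × 16 + 4, so there are 16 full weeks plus 4 extra days.
Each full week contributes 2 days from the set (Fri, Sat): 16 × 2 = 32.
The 4 extra days are Saturday, Sunday, Monday, Tuesday — 1 of them qualifies.
Total: 32 + 1 = 33.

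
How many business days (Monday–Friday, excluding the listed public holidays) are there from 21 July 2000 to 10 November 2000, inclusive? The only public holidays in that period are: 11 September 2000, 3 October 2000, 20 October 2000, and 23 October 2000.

21 July 2000 is a Friday.
The range spans 113 days (inclusive of both endpoints).
113 = 7 × 16 + 1, so there are 16 full weeks plus 1 extra day.
Each full week contributes 5 weekdays (Mon–Fri): 16 × 5 = 80.
The 1 extra day is Friday — 1 of them qualifies.
Total: 80 + 1 = 81.
Holidays: 11 September 2000 (Mon); 3 October 2000 (Tue); 20 October 2000 (Fri); 23 October 2000 (Mon).
All 4 holidays fall on weekdays, so subtract 4.
Business days: 81 − 4 = 77.

77 business days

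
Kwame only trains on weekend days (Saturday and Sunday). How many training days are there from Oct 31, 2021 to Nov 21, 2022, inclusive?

111

Oct 31, 2021 is a Sunday.
From Oct 31, 2021 to Nov 21, 2022 is 387 days inclusive.
387 = 7 × 55 + 2, so there are 55 full weeks plus 2 extra days.
Each full week contributes 2 weekend days (Sat, Sun): 55 × 2 = 110.
The 2 extra days are Sunday, Monday — 1 of them qualifies.
Total: 110 + 1 = 111.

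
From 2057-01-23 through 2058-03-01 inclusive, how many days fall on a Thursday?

2057-01-23 is a Tuesday.
The range spans 403 days (inclusive of both endpoints).
403 = 7 × 57 + 4, so there are 57 full weeks plus 4 extra days.
Each full week contributes one Thursday: 57 so far.
The 4 extra days are Tue, Wed, Thu, Fri — 1 of them qualifies.
Total: 57 + 1 = 58.

58 Thursdays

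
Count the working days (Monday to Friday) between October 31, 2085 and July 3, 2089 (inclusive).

958

October 31, 2085 is a Wednesday.
From October 31, 2085 to July 3, 2089 is 1342 days inclusive.
1342 = 7 × 191 + 5, so there are 191 full weeks plus 5 extra days.
Each full week contributes 5 weekdays (Mon–Fri): 191 × 5 = 955.
The 5 extra days are Wed, Thu, Fri, Sat, Sun — 3 of them qualify.
Total: 955 + 3 = 958.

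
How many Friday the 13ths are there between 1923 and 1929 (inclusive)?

Friday-the-13ths by year:
1923: Apr, Jul
1924: Jun
1925: Feb, Mar, Nov
1926: Aug
1927: May
1928: Jan, Apr, Jul
1929: Sep, Dec

13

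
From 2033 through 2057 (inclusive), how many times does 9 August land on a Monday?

3

Day of week of August 9 in each year:
2033: Tue, 2034: Wed, 2035: Thu, 2036: Sat, 2037: Sun, 2038: Mon ✓, 2039: Tue, 2040: Thu, 2041: Fri, 2042: Sat, 2043: Sun, 2044: Tue, 2045: Wed, 2046: Thu, 2047: Fri, 2048: Sun, 2049: Mon ✓, 2050: Tue, 2051: Wed, 2052: Fri, 2053: Sat, 2054: Sun, 2055: Mon ✓, 2056: Wed, 2057: Thu
Mondays: 2038, 2049, 2055.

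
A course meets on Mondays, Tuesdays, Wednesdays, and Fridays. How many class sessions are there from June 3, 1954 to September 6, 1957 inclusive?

681

June 3, 1954 is a Thursday.
From June 3, 1954 to September 6, 1957 is 1192 days inclusive.
1192 = 7 × 170 + 2, so there are 170 full weeks plus 2 extra days.
Each full week contributes 4 days from the set (Mon, Tue, Wed, Fri): 170 × 4 = 680.
The 2 extra days are Thu, Fri — 1 of them qualifies.
Total: 680 + 1 = 681.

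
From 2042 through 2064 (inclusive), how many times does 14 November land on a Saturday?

3

Day of week of November 14 in each year:
2042: Fri, 2043: Sat ✓, 2044: Mon, 2045: Tue, 2046: Wed, 2047: Thu, 2048: Sat ✓, 2049: Sun, 2050: Mon, 2051: Tue, 2052: Thu, 2053: Fri, 2054: Sat ✓, 2055: Sun, 2056: Tue, 2057: Wed, 2058: Thu, 2059: Fri, 2060: Sun, 2061: Mon, 2062: Tue, 2063: Wed, 2064: Fri
Saturdays: 2043, 2048, 2054.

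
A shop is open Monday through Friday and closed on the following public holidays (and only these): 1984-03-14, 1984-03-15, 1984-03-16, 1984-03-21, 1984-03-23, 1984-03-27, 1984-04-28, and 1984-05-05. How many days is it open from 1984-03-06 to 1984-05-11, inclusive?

1984-03-06 is a Tuesday.
From 1984-03-06 to 1984-05-11 is 67 days inclusive.
67 = 7 × 9 + 4, so there are 9 full weeks plus 4 extra days.
Each full week contributes 5 weekdays (Mon–Fri): 9 × 5 = 45.
The 4 extra days are Tuesday, Wednesday, Thursday, Friday — 4 of them qualify.
Total: 45 + 4 = 49.
Holidays: 1984-03-14 (Wed); 1984-03-15 (Thu); 1984-03-16 (Fri); 1984-03-21 (Wed); 1984-03-23 (Fri); 1984-03-27 (Tue); 1984-04-28 (Sat); 1984-05-05 (Sat).
6 of the 8 holidays fall on weekdays; the rest are weekends and were already excluded.
Business days: 49 − 6 = 43.

43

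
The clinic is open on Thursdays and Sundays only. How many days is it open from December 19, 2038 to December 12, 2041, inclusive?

December 19, 2038 is a Sunday.
That's 1090 days from start to end, counting both.
1090 = 7 × 155 + 5, so there are 155 full weeks plus 5 extra days.
Each full week contributes 2 days from the set (Thu, Sun): 155 × 2 = 310.
The 5 extra days are Sun, Mon, Tue, Wed, Thu — 2 of them qualify.
Total: 310 + 2 = 312.

312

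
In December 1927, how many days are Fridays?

December 1, 1927 is a Thursday.
That's 31 days from start to end, counting both.
31 = 7 × 4 + 3, so there are 4 full weeks plus 3 extra days.
Each full week contributes one Friday: 4 so far.
The 3 extra days are Thu, Fri, Sat — 1 of them qualifies.
Total: 4 + 1 = 5.

5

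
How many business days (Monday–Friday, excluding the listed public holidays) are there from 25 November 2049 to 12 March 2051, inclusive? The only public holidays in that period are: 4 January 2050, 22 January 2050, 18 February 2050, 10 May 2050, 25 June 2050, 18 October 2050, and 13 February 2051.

332 business days

25 November 2049 is a Thursday.
From 25 November 2049 to 12 March 2051 is 473 days inclusive.
473 = 7 × 67 + 4, so there are 67 full weeks plus 4 extra days.
Each full week contributes 5 weekdays (Mon–Fri): 67 × 5 = 335.
The 4 extra days are Thursday, Friday, Saturday, Sunday — 2 of them qualify.
Total: 335 + 2 = 337.
Holidays: 4 January 2050 (Tue); 22 January 2050 (Sat); 18 February 2050 (Fri); 10 May 2050 (Tue); 25 June 2050 (Sat); 18 October 2050 (Tue); 13 February 2051 (Mon).
5 of the 7 holidays fall on weekdays; the rest are weekends and were already excluded.
Business days: 337 − 5 = 332.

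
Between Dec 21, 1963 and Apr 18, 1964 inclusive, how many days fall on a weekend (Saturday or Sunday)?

35

Dec 21, 1963 is a Saturday.
The range spans 120 days (inclusive of both endpoints).
120 = 7 × 17 + 1, so there are 17 full weeks plus 1 extra day.
Each full week contributes 2 weekend days (Sat, Sun): 17 × 2 = 34.
The 1 extra day is Sat — 1 of them qualifies.
Total: 34 + 1 = 35.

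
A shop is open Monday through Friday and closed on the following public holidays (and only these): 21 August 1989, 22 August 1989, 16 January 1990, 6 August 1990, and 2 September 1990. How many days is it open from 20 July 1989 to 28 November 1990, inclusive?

20 July 1989 is a Thursday.
From 20 July 1989 to 28 November 1990 is 497 days inclusive.
497 = 7 × 71, so the span is exactly 71 full weeks.
Each full week contributes 5 weekdays (Mon–Fri): 71 × 5 = 355.
Total: 355.
Holidays: 21 August 1989 (Mon); 22 August 1989 (Tue); 16 January 1990 (Tue); 6 August 1990 (Mon); 2 September 1990 (Sun).
4 of the 5 holidays fall on weekdays; the rest are weekends and were already excluded.
Business days: 355 − 4 = 351.

351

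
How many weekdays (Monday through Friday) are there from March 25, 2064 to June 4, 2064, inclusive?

52

March 25, 2064 is a Tuesday.
That's 72 days from start to end, counting both.
72 = 7 × 10 + 2, so there are 10 full weeks plus 2 extra days.
Each full week contributes 5 weekdays (Mon–Fri): 10 × 5 = 50.
The 2 extra days are Tue, Wed — 2 of them qualify.
Total: 50 + 2 = 52.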